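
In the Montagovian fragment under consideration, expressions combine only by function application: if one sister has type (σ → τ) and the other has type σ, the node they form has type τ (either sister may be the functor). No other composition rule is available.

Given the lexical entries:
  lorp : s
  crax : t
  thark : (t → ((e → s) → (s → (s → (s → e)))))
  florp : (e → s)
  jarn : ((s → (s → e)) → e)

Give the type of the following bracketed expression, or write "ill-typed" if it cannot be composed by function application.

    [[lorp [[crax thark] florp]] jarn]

e

At [crax thark], thark : (t → ((e → s) → (s → (s → (s → e))))) takes crax : t, giving ((e → s) → (s → (s → (s → e)))).
At [[crax thark] florp], [crax thark] : ((e → s) → (s → (s → (s → e)))) takes florp : (e → s), giving (s → (s → (s → e))).
At [lorp [[crax thark] florp]], [[crax thark] florp] : (s → (s → (s → e))) takes lorp : s, giving (s → (s → e)).
At [[lorp [[crax thark] florp]] jarn], jarn : ((s → (s → e)) → e) takes [lorp [[crax thark] florp]] : (s → (s → e)), giving e.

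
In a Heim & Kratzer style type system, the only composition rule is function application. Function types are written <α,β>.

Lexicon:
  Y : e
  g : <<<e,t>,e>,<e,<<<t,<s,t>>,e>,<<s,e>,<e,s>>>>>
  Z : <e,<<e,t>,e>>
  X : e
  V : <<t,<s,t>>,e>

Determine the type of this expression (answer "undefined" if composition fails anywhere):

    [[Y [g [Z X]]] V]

[Z X]: functor Z : <e,<<e,t>,e>>, argument X : e; result <<e,t>,e>.
[g [Z X]]: functor g : <<<e,t>,e>,<e,<<<t,<s,t>>,e>,<<s,e>,<e,s>>>>>, argument [Z X] : <<e,t>,e>; result <e,<<<t,<s,t>>,e>,<<s,e>,<e,s>>>>.
[Y [g [Z X]]]: functor [g [Z X]] : <e,<<<t,<s,t>>,e>,<<s,e>,<e,s>>>>, argument Y : e; result <<<t,<s,t>>,e>,<<s,e>,<e,s>>>.
[[Y [g [Z X]]] V]: functor [Y [g [Z X]]] : <<<t,<s,t>>,e>,<<s,e>,<e,s>>>, argument V : <<t,<s,t>>,e>; result <<s,e>,<e,s>>.

<<s,e>,<e,s>>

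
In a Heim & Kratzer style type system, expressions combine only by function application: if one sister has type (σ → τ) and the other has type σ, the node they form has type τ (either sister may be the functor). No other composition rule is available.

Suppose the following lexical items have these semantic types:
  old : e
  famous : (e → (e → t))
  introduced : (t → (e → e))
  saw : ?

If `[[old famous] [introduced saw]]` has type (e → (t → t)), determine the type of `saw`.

((t → (e → e)) → ((e → t) → (e → (t → t))))

At [[old famous] [introduced saw]] (required: (e → (t → t))): [old famous] is (e → t), which is not a function with range (e → (t → t)); hence [introduced saw] is the functor — type ((e → t) → (e → (t → t))).
At [introduced saw] (required: ((e → t) → (e → (t → t)))): introduced is (t → (e → e)), which is not a function with range ((e → t) → (e → (t → t))); hence saw is the functor — type ((t → (e → e)) → ((e → t) → (e → (t → t)))).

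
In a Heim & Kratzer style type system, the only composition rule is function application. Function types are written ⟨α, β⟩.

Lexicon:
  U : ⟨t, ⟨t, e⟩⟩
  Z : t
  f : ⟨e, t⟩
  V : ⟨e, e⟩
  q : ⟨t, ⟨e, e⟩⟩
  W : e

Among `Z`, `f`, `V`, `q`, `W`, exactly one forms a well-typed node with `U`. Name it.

Z — combines: U : ⟨t, ⟨t, e⟩⟩ takes Z : t as argument, giving ⟨t, e⟩.
f : ⟨e, t⟩ — no; U wants t, and f wants e.
V : ⟨e, e⟩ — no; U wants t, and V wants e.
q : ⟨t, ⟨e, e⟩⟩ — no; U wants t, and q wants t.
W : e — no; U wants t, and W wants nothing (atomic).

Z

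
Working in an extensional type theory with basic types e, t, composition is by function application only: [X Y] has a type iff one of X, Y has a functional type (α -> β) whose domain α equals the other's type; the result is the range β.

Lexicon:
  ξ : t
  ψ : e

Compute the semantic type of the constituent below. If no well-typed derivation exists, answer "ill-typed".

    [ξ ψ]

At [ξ ψ]: neither t nor e can take the other as argument; the node is ill-typed.

ill-typed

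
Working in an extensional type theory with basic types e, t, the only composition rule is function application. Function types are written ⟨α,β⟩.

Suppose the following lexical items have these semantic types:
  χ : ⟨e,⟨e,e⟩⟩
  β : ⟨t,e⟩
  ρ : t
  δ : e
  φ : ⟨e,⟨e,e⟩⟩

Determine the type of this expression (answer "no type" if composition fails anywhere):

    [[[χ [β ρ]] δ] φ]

[β ρ]: β is ⟨t,e⟩, ρ is t; result e.
[χ [β ρ]]: χ is ⟨e,⟨e,e⟩⟩, [β ρ] is e; result ⟨e,e⟩.
[[χ [β ρ]] δ]: [χ [β ρ]] is ⟨e,e⟩, δ is e; result e.
[[[χ [β ρ]] δ] φ]: φ is ⟨e,⟨e,e⟩⟩, [[χ [β ρ]] δ] is e; result ⟨e,e⟩.

⟨e,e⟩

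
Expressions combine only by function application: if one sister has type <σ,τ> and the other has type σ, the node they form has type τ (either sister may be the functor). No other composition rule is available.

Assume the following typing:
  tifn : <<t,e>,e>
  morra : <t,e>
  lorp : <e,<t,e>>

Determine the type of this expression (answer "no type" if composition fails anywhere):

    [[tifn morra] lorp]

<t,e>

[tifn morra]: <<t,e>,e> applied to <t,e> yields e.
[[tifn morra] lorp]: <e,<t,e>> applied to e yields <t,e>.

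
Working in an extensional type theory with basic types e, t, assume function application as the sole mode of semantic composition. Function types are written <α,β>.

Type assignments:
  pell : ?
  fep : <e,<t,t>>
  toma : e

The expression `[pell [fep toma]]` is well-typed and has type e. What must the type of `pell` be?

<<t,t>,e>

For [pell [fep toma]] to have type e with [fep toma] of type <t,t>, pell must be the function: pell : <<t,t>,e>.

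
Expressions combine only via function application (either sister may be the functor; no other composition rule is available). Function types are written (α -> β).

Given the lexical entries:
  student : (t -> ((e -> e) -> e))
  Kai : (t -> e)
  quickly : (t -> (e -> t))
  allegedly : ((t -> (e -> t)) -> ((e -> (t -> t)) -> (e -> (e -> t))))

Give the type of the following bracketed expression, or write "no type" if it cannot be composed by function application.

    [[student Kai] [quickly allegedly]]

no type

[student Kai]: (t -> ((e -> e) -> e)) and (t -> e) cannot combine by function application — type clash.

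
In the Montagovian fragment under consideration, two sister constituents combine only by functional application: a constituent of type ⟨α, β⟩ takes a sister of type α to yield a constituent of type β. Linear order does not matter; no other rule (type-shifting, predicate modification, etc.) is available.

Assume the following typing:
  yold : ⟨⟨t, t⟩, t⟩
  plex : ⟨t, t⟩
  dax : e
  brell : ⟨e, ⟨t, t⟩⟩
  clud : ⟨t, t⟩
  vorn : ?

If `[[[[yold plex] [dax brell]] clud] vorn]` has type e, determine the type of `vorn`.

For [[[[yold plex] [dax brell]] clud] vorn] to have type e with [[[yold plex] [dax brell]] clud] of type t, vorn must be the function: vorn : ⟨t, e⟩.

⟨t, e⟩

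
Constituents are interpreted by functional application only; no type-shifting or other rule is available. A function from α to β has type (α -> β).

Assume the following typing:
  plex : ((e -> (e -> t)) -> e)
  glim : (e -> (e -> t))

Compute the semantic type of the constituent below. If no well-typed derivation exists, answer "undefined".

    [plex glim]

[plex glim] — plex of type ((e -> (e -> t)) -> e) combines with glim of type (e -> (e -> t)): type e.

e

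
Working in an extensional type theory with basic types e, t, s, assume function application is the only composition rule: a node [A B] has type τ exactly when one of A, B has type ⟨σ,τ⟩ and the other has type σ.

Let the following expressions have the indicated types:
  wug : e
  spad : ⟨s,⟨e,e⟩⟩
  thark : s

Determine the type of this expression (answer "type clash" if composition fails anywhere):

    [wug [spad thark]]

e

[spad thark] — spad of type ⟨s,⟨e,e⟩⟩ combines with thark of type s: type ⟨e,e⟩.
[wug [spad thark]] — [spad thark] of type ⟨e,e⟩ combines with wug of type e: type e.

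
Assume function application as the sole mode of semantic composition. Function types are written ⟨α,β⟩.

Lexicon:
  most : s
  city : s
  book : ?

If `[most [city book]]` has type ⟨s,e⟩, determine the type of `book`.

For [most [city book]] to have type ⟨s,e⟩ with most of type s, [city book] must be the function: [city book] : ⟨s,⟨s,e⟩⟩.
For [city book] to have type ⟨s,⟨s,e⟩⟩ with city of type s, book must be the function: book : ⟨s,⟨s,⟨s,e⟩⟩⟩.

⟨s,⟨s,⟨s,e⟩⟩⟩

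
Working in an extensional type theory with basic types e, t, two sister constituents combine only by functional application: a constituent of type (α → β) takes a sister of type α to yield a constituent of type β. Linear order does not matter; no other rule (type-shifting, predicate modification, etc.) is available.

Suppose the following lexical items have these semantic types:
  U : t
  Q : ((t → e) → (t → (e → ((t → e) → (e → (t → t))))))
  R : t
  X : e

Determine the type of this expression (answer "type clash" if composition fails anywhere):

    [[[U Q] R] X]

type clash

[U Q]: t with ((t → e) → (t → (e → ((t → e) → (e → (t → t)))))) — neither is a function whose domain matches the other; composition fails here.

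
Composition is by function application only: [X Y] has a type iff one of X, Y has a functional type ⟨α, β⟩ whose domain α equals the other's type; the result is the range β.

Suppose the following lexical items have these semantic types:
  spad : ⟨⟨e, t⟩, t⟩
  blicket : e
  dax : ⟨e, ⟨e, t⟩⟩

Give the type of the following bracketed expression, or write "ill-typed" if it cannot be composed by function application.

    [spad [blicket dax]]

[blicket dax] — dax of type ⟨e, ⟨e, t⟩⟩ combines with blicket of type e: type ⟨e, t⟩.
[spad [blicket dax]] — spad of type ⟨⟨e, t⟩, t⟩ combines with [blicket dax] of type ⟨e, t⟩: type t.

t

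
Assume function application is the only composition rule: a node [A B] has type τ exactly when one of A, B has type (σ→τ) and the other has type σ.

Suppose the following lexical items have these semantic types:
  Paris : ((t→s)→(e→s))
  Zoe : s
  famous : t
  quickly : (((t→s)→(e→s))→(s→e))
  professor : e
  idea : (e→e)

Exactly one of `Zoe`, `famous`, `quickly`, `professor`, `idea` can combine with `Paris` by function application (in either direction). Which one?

quickly

Zoe : s — does not combine with Paris.
famous : t — does not combine with Paris.
quickly — combines: quickly : (((t→s)→(e→s))→(s→e)) takes Paris : ((t→s)→(e→s)) as argument, giving (s→e).
professor : e — does not combine with Paris.
idea : (e→e) — does not combine with Paris.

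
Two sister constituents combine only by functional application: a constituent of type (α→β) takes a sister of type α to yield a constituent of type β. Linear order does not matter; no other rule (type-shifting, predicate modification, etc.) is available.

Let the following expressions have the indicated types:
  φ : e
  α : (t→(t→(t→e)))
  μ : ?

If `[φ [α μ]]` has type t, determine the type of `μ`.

At [φ [α μ]] (required: t): φ is e, which is not a function with range t; hence [α μ] is the functor — type (e→t).
At [α μ] (required: (e→t)): α is (t→(t→(t→e))), which is not a function with range (e→t); hence μ is the functor — type ((t→(t→(t→e)))→(e→t)).

((t→(t→(t→e)))→(e→t))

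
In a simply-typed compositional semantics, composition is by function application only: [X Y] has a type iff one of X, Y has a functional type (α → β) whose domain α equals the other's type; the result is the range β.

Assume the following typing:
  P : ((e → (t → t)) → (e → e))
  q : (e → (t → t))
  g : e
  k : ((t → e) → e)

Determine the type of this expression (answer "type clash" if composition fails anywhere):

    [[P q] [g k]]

[P q] — P of type ((e → (t → t)) → (e → e)) combines with q of type (e → (t → t)): type (e → e).
[g k]: e with ((t → e) → e) — neither is a function whose domain matches the other; composition fails here.

type clash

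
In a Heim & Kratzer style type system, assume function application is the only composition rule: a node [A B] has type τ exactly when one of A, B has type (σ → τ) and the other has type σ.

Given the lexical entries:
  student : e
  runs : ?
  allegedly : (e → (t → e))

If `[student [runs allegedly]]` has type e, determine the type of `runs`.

[student [runs allegedly]] is required to be e. student : e cannot yield e as functor, so [runs allegedly] : (e → e).
[runs allegedly] is required to be (e → e). allegedly : (e → (t → e)) cannot yield (e → e) as functor, so runs : ((e → (t → e)) → (e → e)).

((e → (t → e)) → (e → e))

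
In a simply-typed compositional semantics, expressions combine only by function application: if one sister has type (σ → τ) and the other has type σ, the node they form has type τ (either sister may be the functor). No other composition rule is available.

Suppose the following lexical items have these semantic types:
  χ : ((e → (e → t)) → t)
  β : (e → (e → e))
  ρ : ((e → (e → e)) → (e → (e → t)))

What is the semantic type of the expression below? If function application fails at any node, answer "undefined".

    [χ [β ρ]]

t

[β ρ]: ((e → (e → e)) → (e → (e → t))) applied to (e → (e → e)) yields (e → (e → t)).
[χ [β ρ]]: ((e → (e → t)) → t) applied to (e → (e → t)) yields t.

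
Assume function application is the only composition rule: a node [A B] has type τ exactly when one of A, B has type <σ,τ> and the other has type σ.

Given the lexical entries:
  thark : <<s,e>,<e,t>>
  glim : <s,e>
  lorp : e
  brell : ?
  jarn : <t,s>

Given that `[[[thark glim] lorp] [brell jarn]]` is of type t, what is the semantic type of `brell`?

For [[[thark glim] lorp] [brell jarn]] to have type t with [[thark glim] lorp] of type t, [brell jarn] must be the function: [brell jarn] : <t,t>.
For [brell jarn] to have type <t,t> with jarn of type <t,s>, brell must be the function: brell : <<t,s>,<t,t>>.

<<t,s>,<t,t>>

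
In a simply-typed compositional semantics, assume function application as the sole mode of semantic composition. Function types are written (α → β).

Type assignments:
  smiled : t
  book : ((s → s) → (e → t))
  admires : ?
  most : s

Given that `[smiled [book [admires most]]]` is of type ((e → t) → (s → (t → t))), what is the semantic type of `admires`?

(s → (((s → s) → (e → t)) → (t → ((e → t) → (s → (t → t))))))

[smiled [book [admires most]]] is required to be ((e → t) → (s → (t → t))). smiled : t cannot yield ((e → t) → (s → (t → t))) as functor, so [book [admires most]] : (t → ((e → t) → (s → (t → t)))).
[book [admires most]] is required to be (t → ((e → t) → (s → (t → t)))). book : ((s → s) → (e → t)) cannot yield (t → ((e → t) → (s → (t → t)))) as functor, so [admires most] : (((s → s) → (e → t)) → (t → ((e → t) → (s → (t → t))))).
[admires most] is required to be (((s → s) → (e → t)) → (t → ((e → t) → (s → (t → t))))). most : s cannot yield (((s → s) → (e → t)) → (t → ((e → t) → (s → (t → t))))) as functor, so admires : (s → (((s → s) → (e → t)) → (t → ((e → t) → (s → (t → t)))))).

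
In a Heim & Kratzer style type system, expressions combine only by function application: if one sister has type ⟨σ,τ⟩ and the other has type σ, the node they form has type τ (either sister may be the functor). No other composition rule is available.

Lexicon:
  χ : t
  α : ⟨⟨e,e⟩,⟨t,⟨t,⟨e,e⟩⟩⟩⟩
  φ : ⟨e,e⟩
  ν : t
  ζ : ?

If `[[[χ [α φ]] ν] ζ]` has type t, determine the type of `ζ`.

⟨⟨e,e⟩,t⟩

[[[χ [α φ]] ν] ζ] must have type t. The sister [[χ [α φ]] ν] has type ⟨e,e⟩; that is not a function onto t, so ζ must be the functor, of type ⟨⟨e,e⟩,t⟩.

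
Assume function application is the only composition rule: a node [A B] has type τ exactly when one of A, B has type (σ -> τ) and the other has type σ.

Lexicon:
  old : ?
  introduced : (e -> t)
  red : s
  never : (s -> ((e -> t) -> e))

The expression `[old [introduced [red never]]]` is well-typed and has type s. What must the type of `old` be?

(e -> s)

[old [introduced [red never]]] must have type s. The sister [introduced [red never]] has type e; that is not a function onto s, so old must be the functor, of type (e -> s).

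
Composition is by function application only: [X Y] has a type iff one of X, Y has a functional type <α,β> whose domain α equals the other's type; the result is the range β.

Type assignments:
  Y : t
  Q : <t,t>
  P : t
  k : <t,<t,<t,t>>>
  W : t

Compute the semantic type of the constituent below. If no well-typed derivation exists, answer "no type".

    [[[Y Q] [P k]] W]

[Y Q]: <t,t> applied to t yields t.
[P k]: <t,<t,<t,t>>> applied to t yields <t,<t,t>>.
[[Y Q] [P k]]: <t,<t,t>> applied to t yields <t,t>.
[[[Y Q] [P k]] W]: <t,t> applied to t yields t.

t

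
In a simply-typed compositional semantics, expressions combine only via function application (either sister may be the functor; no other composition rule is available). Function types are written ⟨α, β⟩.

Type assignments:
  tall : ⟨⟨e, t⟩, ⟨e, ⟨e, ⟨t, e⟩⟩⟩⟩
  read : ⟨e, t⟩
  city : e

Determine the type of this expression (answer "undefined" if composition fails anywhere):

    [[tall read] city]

[tall read]: functor tall : ⟨⟨e, t⟩, ⟨e, ⟨e, ⟨t, e⟩⟩⟩⟩, argument read : ⟨e, t⟩; result ⟨e, ⟨e, ⟨t, e⟩⟩⟩.
[[tall read] city]: functor [tall read] : ⟨e, ⟨e, ⟨t, e⟩⟩⟩, argument city : e; result ⟨e, ⟨t, e⟩⟩.

⟨e, ⟨t, e⟩⟩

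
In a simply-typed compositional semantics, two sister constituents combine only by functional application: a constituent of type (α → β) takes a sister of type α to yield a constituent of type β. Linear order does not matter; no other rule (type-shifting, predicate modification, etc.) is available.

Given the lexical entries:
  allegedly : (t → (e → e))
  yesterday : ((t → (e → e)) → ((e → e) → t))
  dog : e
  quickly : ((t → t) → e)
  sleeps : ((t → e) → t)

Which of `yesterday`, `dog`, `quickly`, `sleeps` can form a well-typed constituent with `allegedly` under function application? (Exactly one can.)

yesterday

yesterday — combines: yesterday : ((t → (e → e)) → ((e → e) → t)) takes allegedly : (t → (e → e)) as argument, giving ((e → e) → t).
dog : e — no; allegedly wants t, and dog wants nothing (atomic).
quickly : ((t → t) → e) — no; allegedly wants t, and quickly wants (t → t).
sleeps : ((t → e) → t) — no; allegedly wants t, and sleeps wants (t → e).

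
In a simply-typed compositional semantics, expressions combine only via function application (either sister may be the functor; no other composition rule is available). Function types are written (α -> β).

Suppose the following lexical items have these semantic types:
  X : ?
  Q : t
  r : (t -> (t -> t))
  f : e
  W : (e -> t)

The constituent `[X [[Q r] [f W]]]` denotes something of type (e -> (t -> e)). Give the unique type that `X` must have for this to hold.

(t -> (e -> (t -> e)))

[X [[Q r] [f W]]] must have type (e -> (t -> e)). The sister [[Q r] [f W]] has type t; that is not a function onto (e -> (t -> e)), so X must be the functor, of type (t -> (e -> (t -> e))).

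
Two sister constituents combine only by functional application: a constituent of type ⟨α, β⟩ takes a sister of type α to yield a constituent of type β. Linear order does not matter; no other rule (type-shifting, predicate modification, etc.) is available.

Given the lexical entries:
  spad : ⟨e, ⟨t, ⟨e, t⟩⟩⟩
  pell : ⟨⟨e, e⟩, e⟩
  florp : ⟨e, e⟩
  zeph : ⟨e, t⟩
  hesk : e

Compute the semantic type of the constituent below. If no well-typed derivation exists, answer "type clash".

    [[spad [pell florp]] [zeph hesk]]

At [pell florp], pell : ⟨⟨e, e⟩, e⟩ takes florp : ⟨e, e⟩, giving e.
At [spad [pell florp]], spad : ⟨e, ⟨t, ⟨e, t⟩⟩⟩ takes [pell florp] : e, giving ⟨t, ⟨e, t⟩⟩.
At [zeph hesk], zeph : ⟨e, t⟩ takes hesk : e, giving t.
At [[spad [pell florp]] [zeph hesk]], [spad [pell florp]] : ⟨t, ⟨e, t⟩⟩ takes [zeph hesk] : t, giving ⟨e, t⟩.

⟨e, t⟩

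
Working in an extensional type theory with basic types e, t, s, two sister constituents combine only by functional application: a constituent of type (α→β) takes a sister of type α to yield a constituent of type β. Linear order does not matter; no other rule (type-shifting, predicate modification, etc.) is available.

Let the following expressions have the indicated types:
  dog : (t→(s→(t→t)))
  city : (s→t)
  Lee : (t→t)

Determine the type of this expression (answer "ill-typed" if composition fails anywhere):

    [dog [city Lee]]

ill-typed

[city Lee]: (s→t) and (t→t) cannot combine by function application — type clash.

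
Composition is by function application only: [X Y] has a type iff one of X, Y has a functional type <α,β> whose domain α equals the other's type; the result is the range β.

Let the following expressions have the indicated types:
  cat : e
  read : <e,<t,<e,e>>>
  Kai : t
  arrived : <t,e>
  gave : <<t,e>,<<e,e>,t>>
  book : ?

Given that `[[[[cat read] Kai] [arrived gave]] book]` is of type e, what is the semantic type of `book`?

<t,e>

At [[[[cat read] Kai] [arrived gave]] book] (required: e): [[[cat read] Kai] [arrived gave]] is t, which is not a function with range e; hence book is the functor — type <t,e>.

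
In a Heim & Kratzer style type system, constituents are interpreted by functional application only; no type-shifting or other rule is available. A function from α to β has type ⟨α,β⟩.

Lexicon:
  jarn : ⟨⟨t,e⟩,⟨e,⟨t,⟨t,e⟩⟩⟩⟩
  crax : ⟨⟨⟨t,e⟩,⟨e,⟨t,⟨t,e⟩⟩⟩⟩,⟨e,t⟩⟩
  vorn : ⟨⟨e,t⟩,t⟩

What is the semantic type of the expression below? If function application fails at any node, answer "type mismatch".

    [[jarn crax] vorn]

t

[jarn crax]: functor crax : ⟨⟨⟨t,e⟩,⟨e,⟨t,⟨t,e⟩⟩⟩⟩,⟨e,t⟩⟩, argument jarn : ⟨⟨t,e⟩,⟨e,⟨t,⟨t,e⟩⟩⟩⟩; result ⟨e,t⟩.
[[jarn crax] vorn]: functor vorn : ⟨⟨e,t⟩,t⟩, argument [jarn crax] : ⟨e,t⟩; result t.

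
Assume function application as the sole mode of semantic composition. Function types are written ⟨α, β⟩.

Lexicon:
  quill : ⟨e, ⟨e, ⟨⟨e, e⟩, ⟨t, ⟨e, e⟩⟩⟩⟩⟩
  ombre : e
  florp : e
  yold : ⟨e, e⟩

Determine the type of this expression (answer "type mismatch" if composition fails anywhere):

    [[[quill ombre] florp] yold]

⟨t, ⟨e, e⟩⟩

[quill ombre] — quill of type ⟨e, ⟨e, ⟨⟨e, e⟩, ⟨t, ⟨e, e⟩⟩⟩⟩⟩ combines with ombre of type e: type ⟨e, ⟨⟨e, e⟩, ⟨t, ⟨e, e⟩⟩⟩⟩.
[[quill ombre] florp] — [quill ombre] of type ⟨e, ⟨⟨e, e⟩, ⟨t, ⟨e, e⟩⟩⟩⟩ combines with florp of type e: type ⟨⟨e, e⟩, ⟨t, ⟨e, e⟩⟩⟩.
[[[quill ombre] florp] yold] — [[quill ombre] florp] of type ⟨⟨e, e⟩, ⟨t, ⟨e, e⟩⟩⟩ combines with yold of type ⟨e, e⟩: type ⟨t, ⟨e, e⟩⟩.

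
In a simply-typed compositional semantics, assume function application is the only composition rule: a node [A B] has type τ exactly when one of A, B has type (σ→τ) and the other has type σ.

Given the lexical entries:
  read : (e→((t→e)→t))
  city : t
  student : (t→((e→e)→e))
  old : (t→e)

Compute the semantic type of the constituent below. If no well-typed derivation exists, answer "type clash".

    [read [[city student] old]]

[city student]: functor student : (t→((e→e)→e)), argument city : t; result ((e→e)→e).
[[city student] old]: ((e→e)→e) and (t→e) cannot combine by function application — type clash.

type clash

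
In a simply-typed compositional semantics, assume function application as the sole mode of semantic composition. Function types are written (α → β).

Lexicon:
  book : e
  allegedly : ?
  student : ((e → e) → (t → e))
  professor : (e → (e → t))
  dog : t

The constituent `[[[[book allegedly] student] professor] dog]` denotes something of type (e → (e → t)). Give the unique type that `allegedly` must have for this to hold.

(e → (((e → e) → (t → e)) → ((e → (e → t)) → (t → (e → (e → t))))))

[[[[book allegedly] student] professor] dog] must have type (e → (e → t)). The sister dog has type t; that is not a function onto (e → (e → t)), so [[[book allegedly] student] professor] must be the functor, of type (t → (e → (e → t))).
[[[book allegedly] student] professor] must have type (t → (e → (e → t))). The sister professor has type (e → (e → t)); that is not a function onto (t → (e → (e → t))), so [[book allegedly] student] must be the functor, of type ((e → (e → t)) → (t → (e → (e → t)))).
[[book allegedly] student] must have type ((e → (e → t)) → (t → (e → (e → t)))). The sister student has type ((e → e) → (t → e)); that is not a function onto ((e → (e → t)) → (t → (e → (e → t)))), so [book allegedly] must be the functor, of type (((e → e) → (t → e)) → ((e → (e → t)) → (t → (e → (e → t))))).
[book allegedly] must have type (((e → e) → (t → e)) → ((e → (e → t)) → (t → (e → (e → t))))). The sister book has type e; that is not a function onto (((e → e) → (t → e)) → ((e → (e → t)) → (t → (e → (e → t))))), so allegedly must be the functor, of type (e → (((e → e) → (t → e)) → ((e → (e → t)) → (t → (e → (e → t)))))).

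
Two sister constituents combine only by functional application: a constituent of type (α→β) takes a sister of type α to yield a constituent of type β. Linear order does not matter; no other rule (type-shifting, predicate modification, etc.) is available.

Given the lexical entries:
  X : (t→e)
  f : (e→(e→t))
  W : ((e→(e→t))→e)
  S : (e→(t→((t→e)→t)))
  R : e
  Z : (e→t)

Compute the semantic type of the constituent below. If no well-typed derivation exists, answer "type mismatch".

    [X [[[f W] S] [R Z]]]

[f W]: ((e→(e→t))→e) applied to (e→(e→t)) yields e.
[[f W] S]: (e→(t→((t→e)→t))) applied to e yields (t→((t→e)→t)).
[R Z]: (e→t) applied to e yields t.
[[[f W] S] [R Z]]: (t→((t→e)→t)) applied to t yields ((t→e)→t).
[X [[[f W] S] [R Z]]]: ((t→e)→t) applied to (t→e) yields t.

t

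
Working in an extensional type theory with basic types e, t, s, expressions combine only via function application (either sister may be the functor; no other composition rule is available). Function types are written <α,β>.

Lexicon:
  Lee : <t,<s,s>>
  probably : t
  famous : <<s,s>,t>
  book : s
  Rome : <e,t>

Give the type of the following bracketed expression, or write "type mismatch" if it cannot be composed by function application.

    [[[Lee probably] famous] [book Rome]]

type mismatch

[Lee probably]: <t,<s,s>> applied to t yields <s,s>.
[[Lee probably] famous]: <<s,s>,t> applied to <s,s> yields t.
At [book Rome]: neither s nor <e,t> can take the other as argument; the node is ill-typed.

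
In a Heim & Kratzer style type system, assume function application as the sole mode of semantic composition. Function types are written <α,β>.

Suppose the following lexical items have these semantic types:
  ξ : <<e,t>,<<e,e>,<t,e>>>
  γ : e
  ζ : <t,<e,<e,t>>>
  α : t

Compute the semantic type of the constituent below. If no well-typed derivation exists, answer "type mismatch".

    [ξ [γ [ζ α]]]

<<e,e>,<t,e>>

[ζ α] — ζ of type <t,<e,<e,t>>> combines with α of type t: type <e,<e,t>>.
[γ [ζ α]] — [ζ α] of type <e,<e,t>> combines with γ of type e: type <e,t>.
[ξ [γ [ζ α]]] — ξ of type <<e,t>,<<e,e>,<t,e>>> combines with [γ [ζ α]] of type <e,t>: type <<e,e>,<t,e>>.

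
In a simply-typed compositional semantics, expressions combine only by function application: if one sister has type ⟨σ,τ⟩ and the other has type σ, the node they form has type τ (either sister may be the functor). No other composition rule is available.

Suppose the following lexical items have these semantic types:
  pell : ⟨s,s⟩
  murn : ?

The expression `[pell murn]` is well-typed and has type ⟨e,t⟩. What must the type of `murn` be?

⟨⟨s,s⟩,⟨e,t⟩⟩

[pell murn] is required to be ⟨e,t⟩. pell : ⟨s,s⟩ cannot yield ⟨e,t⟩ as functor, so murn : ⟨⟨s,s⟩,⟨e,t⟩⟩.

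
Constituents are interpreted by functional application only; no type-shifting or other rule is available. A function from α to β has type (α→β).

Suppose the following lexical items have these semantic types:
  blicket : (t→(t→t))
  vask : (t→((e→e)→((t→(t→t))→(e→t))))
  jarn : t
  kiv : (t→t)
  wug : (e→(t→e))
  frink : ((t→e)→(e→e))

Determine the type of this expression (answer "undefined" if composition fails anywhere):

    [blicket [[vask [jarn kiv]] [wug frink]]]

undefined

[jarn kiv]: functor kiv : (t→t), argument jarn : t; result t.
[vask [jarn kiv]]: functor vask : (t→((e→e)→((t→(t→t))→(e→t)))), argument [jarn kiv] : t; result ((e→e)→((t→(t→t))→(e→t))).
At [wug frink]: neither (e→(t→e)) nor ((t→e)→(e→e)) can take the other as argument; the node is ill-typed.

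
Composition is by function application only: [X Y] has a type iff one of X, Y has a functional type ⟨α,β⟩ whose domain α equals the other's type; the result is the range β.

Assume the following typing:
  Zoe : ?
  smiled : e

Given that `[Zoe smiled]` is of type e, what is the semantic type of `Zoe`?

At [Zoe smiled] (required: e): smiled is e, which is not a function with range e; hence Zoe is the functor — type ⟨e,e⟩.

⟨e,e⟩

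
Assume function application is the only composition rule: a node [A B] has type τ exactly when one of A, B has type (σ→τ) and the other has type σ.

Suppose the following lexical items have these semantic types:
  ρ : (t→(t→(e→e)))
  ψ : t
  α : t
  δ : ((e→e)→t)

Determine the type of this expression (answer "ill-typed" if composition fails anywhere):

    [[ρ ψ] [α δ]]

ill-typed

[ρ ψ]: (t→(t→(e→e))) applied to t yields (t→(e→e)).
[α δ]: t and ((e→e)→t) cannot combine by function application — type clash.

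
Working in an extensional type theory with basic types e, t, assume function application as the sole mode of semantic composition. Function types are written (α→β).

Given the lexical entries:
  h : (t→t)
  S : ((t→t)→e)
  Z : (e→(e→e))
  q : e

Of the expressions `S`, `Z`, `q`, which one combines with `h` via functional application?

S

S — combines: S : ((t→t)→e) takes h : (t→t) as argument, giving e.
Z : (e→(e→e)) — neither side's domain matches the other.
q : e — neither side's domain matches the other.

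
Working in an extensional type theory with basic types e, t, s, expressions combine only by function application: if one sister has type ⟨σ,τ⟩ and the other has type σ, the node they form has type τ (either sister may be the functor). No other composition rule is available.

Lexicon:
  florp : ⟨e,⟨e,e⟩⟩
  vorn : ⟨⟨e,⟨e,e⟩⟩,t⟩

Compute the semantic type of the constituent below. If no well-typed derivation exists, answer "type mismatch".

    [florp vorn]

[florp vorn]: vorn is ⟨⟨e,⟨e,e⟩⟩,t⟩, florp is ⟨e,⟨e,e⟩⟩; result t.

t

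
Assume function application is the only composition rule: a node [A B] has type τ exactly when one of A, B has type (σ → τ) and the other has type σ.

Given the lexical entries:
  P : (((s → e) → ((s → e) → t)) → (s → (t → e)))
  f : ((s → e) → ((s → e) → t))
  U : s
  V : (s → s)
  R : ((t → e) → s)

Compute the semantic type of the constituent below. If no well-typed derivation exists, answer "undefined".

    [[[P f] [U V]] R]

[P f] — P of type (((s → e) → ((s → e) → t)) → (s → (t → e))) combines with f of type ((s → e) → ((s → e) → t)): type (s → (t → e)).
[U V] — V of type (s → s) combines with U of type s: type s.
[[P f] [U V]] — [P f] of type (s → (t → e)) combines with [U V] of type s: type (t → e).
[[[P f] [U V]] R] — R of type ((t → e) → s) combines with [[P f] [U V]] of type (t → e): type s.

s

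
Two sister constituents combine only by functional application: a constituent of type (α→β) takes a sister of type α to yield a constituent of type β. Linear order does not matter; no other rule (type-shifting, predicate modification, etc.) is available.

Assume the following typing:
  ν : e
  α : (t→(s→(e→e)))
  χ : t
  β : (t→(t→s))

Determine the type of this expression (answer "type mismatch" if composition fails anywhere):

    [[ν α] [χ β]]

[ν α]: e with (t→(s→(e→e))) — neither is a function whose domain matches the other; composition fails here.

type mismatch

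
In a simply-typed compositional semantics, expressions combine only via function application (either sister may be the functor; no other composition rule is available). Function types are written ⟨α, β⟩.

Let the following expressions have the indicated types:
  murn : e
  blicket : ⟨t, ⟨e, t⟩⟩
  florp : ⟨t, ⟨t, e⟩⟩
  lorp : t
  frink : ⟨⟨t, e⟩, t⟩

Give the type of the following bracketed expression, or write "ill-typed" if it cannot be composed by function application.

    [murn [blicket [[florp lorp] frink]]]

[florp lorp] — florp of type ⟨t, ⟨t, e⟩⟩ combines with lorp of type t: type ⟨t, e⟩.
[[florp lorp] frink] — frink of type ⟨⟨t, e⟩, t⟩ combines with [florp lorp] of type ⟨t, e⟩: type t.
[blicket [[florp lorp] frink]] — blicket of type ⟨t, ⟨e, t⟩⟩ combines with [[florp lorp] frink] of type t: type ⟨e, t⟩.
[murn [blicket [[florp lorp] frink]]] — [blicket [[florp lorp] frink]] of type ⟨e, t⟩ combines with murn of type e: type t.

t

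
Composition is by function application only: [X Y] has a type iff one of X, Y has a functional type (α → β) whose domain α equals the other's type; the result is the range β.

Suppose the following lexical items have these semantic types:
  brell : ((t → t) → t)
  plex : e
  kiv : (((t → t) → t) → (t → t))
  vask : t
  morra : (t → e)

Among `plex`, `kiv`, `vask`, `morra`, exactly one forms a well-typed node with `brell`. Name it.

plex : e — brell needs (t → t); plex needs nothing (atomic); neither fits.
kiv — combines: kiv : (((t → t) → t) → (t → t)) takes brell : ((t → t) → t) as argument, giving (t → t).
vask : t — brell needs (t → t); vask needs nothing (atomic); neither fits.
morra : (t → e) — brell needs (t → t); morra needs t; neither fits.

kiv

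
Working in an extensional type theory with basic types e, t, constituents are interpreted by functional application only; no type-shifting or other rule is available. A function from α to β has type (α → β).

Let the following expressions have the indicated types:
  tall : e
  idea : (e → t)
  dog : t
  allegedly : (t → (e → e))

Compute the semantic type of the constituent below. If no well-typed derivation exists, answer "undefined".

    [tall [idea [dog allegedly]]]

[dog allegedly]: (t → (e → e)) applied to t yields (e → e).
At [idea [dog allegedly]]: neither (e → t) nor (e → e) can take the other as argument; the node is ill-typed.

undefined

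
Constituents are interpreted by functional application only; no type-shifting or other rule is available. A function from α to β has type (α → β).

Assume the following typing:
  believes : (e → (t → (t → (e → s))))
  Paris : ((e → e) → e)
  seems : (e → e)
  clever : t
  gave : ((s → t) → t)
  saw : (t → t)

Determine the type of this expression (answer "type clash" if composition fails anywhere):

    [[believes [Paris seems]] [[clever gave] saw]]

type clash

At [Paris seems], Paris : ((e → e) → e) takes seems : (e → e), giving e.
At [believes [Paris seems]], believes : (e → (t → (t → (e → s)))) takes [Paris seems] : e, giving (t → (t → (e → s))).
At [clever gave]: neither t nor ((s → t) → t) can take the other as argument; the node is ill-typed.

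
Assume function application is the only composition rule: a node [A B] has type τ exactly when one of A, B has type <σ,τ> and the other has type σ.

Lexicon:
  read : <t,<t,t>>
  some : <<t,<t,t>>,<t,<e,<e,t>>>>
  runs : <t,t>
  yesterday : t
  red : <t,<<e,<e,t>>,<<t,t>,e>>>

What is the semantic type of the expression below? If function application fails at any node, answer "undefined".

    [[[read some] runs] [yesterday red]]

[read some]: <<t,<t,t>>,<t,<e,<e,t>>>> applied to <t,<t,t>> yields <t,<e,<e,t>>>.
[[read some] runs]: <t,<e,<e,t>>> with <t,t> — neither is a function whose domain matches the other; composition fails here.

undefined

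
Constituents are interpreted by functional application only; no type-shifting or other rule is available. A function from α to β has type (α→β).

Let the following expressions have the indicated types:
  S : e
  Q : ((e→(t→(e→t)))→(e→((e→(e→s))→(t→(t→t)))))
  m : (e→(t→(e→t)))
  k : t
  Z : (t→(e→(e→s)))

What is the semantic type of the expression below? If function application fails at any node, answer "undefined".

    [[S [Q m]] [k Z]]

(t→(t→t))

[Q m]: functor Q : ((e→(t→(e→t)))→(e→((e→(e→s))→(t→(t→t))))), argument m : (e→(t→(e→t))); result (e→((e→(e→s))→(t→(t→t)))).
[S [Q m]]: functor [Q m] : (e→((e→(e→s))→(t→(t→t)))), argument S : e; result ((e→(e→s))→(t→(t→t))).
[k Z]: functor Z : (t→(e→(e→s))), argument k : t; result (e→(e→s)).
[[S [Q m]] [k Z]]: functor [S [Q m]] : ((e→(e→s))→(t→(t→t))), argument [k Z] : (e→(e→s)); result (t→(t→t)).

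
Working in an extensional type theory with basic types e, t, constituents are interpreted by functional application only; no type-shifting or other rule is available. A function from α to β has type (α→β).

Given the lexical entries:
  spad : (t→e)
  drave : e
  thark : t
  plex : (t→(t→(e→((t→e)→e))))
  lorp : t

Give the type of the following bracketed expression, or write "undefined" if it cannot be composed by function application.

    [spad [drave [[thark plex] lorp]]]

[thark plex]: plex is (t→(t→(e→((t→e)→e)))), thark is t; result (t→(e→((t→e)→e))).
[[thark plex] lorp]: [thark plex] is (t→(e→((t→e)→e))), lorp is t; result (e→((t→e)→e)).
[drave [[thark plex] lorp]]: [[thark plex] lorp] is (e→((t→e)→e)), drave is e; result ((t→e)→e).
[spad [drave [[thark plex] lorp]]]: [drave [[thark plex] lorp]] is ((t→e)→e), spad is (t→e); result e.

e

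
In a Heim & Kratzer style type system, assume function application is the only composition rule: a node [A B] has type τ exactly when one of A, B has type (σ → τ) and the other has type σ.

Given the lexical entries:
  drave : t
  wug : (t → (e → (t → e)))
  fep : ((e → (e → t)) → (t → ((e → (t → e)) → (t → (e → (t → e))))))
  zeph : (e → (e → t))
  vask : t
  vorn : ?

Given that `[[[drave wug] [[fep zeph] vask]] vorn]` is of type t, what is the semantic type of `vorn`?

For [[[drave wug] [[fep zeph] vask]] vorn] to have type t with [[drave wug] [[fep zeph] vask]] of type (t → (e → (t → e))), vorn must be the function: vorn : ((t → (e → (t → e))) → t).

((t → (e → (t → e))) → t)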